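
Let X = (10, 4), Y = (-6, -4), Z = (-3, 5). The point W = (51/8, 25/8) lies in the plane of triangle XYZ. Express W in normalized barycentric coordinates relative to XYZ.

(3/4, 1/8, 1/8)

Signed area of the reference triangle: [XYZ] = ½·(10·(-4−5) + (-6)·(5−4) + (-3)·(4−(-4))) = ½·(-90 − 6 − 24) = -60.
[WYZ] = ½·((51/8)·(-4−5) + (-6)·(5−(25/8)) + (-3)·(25/8−(-4))) = ½·(-459/8 − 45/4 − 171/8) = -45, so the X-coordinate is (-45)/(-60) = 3/4.
[XWZ] = ½·(10·(25/8−5) + (51/8)·(5−4) + (-3)·(4−(25/8))) = ½·(-75/4 + 51/8 − 21/8) = -15/2, so the Y-coordinate is 1/8.
[XYW] = ½·(10·(-4−(25/8)) + (-6)·(25/8−4) + (51/8)·(4−(-4))) = ½·(-285/4 + 21/4 + 51) = -15/2, so the Z-coordinate is 1/8.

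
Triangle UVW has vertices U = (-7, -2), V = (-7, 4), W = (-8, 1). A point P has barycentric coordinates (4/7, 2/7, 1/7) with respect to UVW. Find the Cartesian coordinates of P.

(-50/7, 1/7)

P = (4/7)·U + (2/7)·V + (1/7)·W.
x-coordinate: (4/7)·(-7) + (2/7)·(-7) + (1/7)·(-8) = -50/7.
y-coordinate: (4/7)·(-2) + (2/7)·4 + (1/7)·1 = 1/7.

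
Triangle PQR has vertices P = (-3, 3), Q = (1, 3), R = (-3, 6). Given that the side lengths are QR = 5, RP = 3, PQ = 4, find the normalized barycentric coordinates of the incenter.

(5/12, 1/4, 1/3)

The incenter has barycentric coordinates proportional to the opposite side lengths: (5 : 3 : 4).
Normalizing by 5+3+4 = 12 gives (5/12, 1/4, 1/3).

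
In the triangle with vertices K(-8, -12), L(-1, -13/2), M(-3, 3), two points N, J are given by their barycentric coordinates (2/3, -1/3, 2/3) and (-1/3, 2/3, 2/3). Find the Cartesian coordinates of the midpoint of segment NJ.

(-7/2, -13/12)

Barycentric coordinates of the midpoint are the average: (1/6, 1/6, 2/3).
Converting: (1/6)·K + (1/6)·L + (2/3)·M = (-7/2, -13/12).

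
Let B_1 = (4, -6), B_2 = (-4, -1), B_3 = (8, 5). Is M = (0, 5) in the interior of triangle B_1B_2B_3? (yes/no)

no

Barycentric coordinates of M: (-4/9, 22/27, 17/27).
The three coordinates are negative, positive, positive; a point is interior exactly when all three are positive.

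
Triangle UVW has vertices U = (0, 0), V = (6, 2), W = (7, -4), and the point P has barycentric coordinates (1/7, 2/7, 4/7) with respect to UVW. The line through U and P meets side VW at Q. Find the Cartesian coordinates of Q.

Line UP meets VW where the U-coordinate vanishes; zeroing P's U-weight and renormalizing leaves V, W-weights 2/7 : 4/7 → (1/3, 2/3).
So Q = (1/3)·V + (2/3)·W = (20/3, -2).

(20/3, -2)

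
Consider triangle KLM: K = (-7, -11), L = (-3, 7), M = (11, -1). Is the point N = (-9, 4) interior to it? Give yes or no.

Barycentric coordinates of N: (45/142, 145/142, -24/71).
The three coordinates are positive, positive, negative; a point is interior exactly when all three are positive.

no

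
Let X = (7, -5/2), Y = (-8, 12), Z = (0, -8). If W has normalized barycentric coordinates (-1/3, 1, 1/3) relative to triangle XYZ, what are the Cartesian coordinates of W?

W = (-1/3)·X + 1·Y + (1/3)·Z.
x-coordinate: (-1/3)·7 + 1·(-8) + (1/3)·0 = -31/3.
y-coordinate: (-1/3)·(-5/2) + 1·12 + (1/3)·(-8) = 61/6.

(-31/3, 61/6)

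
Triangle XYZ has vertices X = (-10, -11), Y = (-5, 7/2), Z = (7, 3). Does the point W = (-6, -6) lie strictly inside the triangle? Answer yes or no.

yes

Barycentric coordinates of W: (229/353, 58/353, 66/353).
The three coordinates are positive, positive, positive; a point is interior exactly when all three are positive.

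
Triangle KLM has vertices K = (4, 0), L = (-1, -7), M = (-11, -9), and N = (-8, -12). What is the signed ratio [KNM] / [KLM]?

[KLM] = ½·(4·(-7−(-9)) + (-1)·(-9−0) + (-11)·(0−(-7))) = ½·(8 + 9 − 77) = -30.
[KNM] = ½·(4·(-12−(-9)) + (-8)·(-9−0) + (-11)·(0−(-12))) = ½·(-12 + 72 − 132) = -36, so the ratio is (-36)/(-30) = 6/5.

6/5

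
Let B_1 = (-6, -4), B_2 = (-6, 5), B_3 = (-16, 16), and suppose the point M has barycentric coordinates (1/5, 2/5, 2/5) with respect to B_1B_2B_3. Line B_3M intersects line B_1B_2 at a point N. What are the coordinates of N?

Line B_3M meets B_1B_2 where the B_3-coordinate vanishes; zeroing M's B_3-weight and renormalizing leaves B_1, B_2-weights 1/5 : 2/5 → (1/3, 2/3).
So N = (1/3)·B_1 + (2/3)·B_2 = (-6, 2).

(-6, 2)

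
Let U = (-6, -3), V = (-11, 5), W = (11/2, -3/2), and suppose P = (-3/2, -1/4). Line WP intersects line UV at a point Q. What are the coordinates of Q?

Barycentric coordinates of P with respect to UVW: (1/4, 1/4, 1/2).
On side UV the W-coordinate is zero; dropping P's W-weight 1/2 and renormalizing the remaining 1/4 : 1/4 gives weights 1/2, 1/2 on U, V.
Q = (1/2)·(-6, -3) + (1/2)·(-11, 5) = (-17/2, 1).

(-17/2, 1)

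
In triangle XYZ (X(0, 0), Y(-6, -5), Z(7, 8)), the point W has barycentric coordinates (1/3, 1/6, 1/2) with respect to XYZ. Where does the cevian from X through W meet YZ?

Line XW meets YZ where the X-coordinate vanishes; zeroing W's X-weight and renormalizing leaves Y, Z-weights 1/6 : 1/2 → (1/4, 3/4).
So V = (1/4)·Y + (3/4)·Z = (15/4, 19/4).

(15/4, 19/4)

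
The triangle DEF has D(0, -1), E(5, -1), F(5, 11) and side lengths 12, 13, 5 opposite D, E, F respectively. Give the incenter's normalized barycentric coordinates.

(2/5, 13/30, 1/6)

The incenter has barycentric coordinates proportional to the opposite side lengths: (12 : 13 : 5).
Normalizing by 12+13+5 = 30 gives (2/5, 13/30, 1/6).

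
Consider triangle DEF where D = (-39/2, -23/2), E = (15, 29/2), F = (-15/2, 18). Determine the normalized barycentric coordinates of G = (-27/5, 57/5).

Signed area of the reference triangle: [DEF] = ½·((-39/2)·(29/2−18) + 15·(18−(-23/2)) + (-15/2)·(-23/2−(29/2))) = ½·(273/4 + 885/2 + 195) = 2823/8.
[GEF] = ½·((-27/5)·(29/2−18) + 15·(18−(57/5)) + (-15/2)·(57/5−(29/2))) = ½·(189/10 + 99 + 93/4) = 2823/40, so the D-coordinate is (2823/40)/(2823/8) = 1/5.
[DGF] = ½·((-39/2)·(57/5−18) + (-27/5)·(18−(-23/2)) + (-15/2)·(-23/2−(57/5))) = ½·(1287/10 − 1593/10 + 687/4) = 2823/40, so the E-coordinate is 1/5.
[DEG] = ½·((-39/2)·(29/2−(57/5)) + 15·(57/5−(-23/2)) + (-27/5)·(-23/2−(29/2))) = ½·(-1209/20 + 687/2 + 702/5) = 8469/40, so the F-coordinate is 3/5.

(1/5, 1/5, 3/5)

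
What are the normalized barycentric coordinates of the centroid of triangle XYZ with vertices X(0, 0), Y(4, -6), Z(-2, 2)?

(1/3, 1/3, 1/3)

The centroid is the average of the vertices, so each weight is 1/3.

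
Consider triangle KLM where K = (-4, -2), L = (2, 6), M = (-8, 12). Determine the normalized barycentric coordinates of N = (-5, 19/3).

Signed area of the reference triangle: [KLM] = ½·((-4)·(6−12) + 2·(12−(-2)) + (-8)·(-2−6)) = ½·(24 + 28 + 64) = 58.
[NLM] = ½·((-5)·(6−12) + 2·(12−(19/3)) + (-8)·(19/3−6)) = ½·(30 + 34/3 − 8/3) = 58/3, so the K-coordinate is (58/3)/58 = 1/3.
[KNM] = ½·((-4)·(19/3−12) + (-5)·(12−(-2)) + (-8)·(-2−(19/3))) = ½·(68/3 − 70 + 200/3) = 29/3, so the L-coordinate is 1/6.
[KLN] = ½·((-4)·(6−(19/3)) + 2·(19/3−(-2)) + (-5)·(-2−6)) = ½·(4/3 + 50/3 + 40) = 29, so the M-coordinate is 1/2.

(1/3, 1/6, 1/2)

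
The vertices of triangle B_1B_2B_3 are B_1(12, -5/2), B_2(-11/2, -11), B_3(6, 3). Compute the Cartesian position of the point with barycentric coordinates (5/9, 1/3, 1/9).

M = (5/9)·B_1 + (1/3)·B_2 + (1/9)·B_3.
x-coordinate: (5/9)·12 + (1/3)·(-11/2) + (1/9)·6 = 11/2.
y-coordinate: (5/9)·(-5/2) + (1/3)·(-11) + (1/9)·3 = -85/18.

(11/2, -85/18)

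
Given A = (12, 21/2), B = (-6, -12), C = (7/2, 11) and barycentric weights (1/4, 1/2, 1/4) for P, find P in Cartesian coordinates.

(7/8, -5/8)

P = (1/4)·A + (1/2)·B + (1/4)·C.
x-coordinate: (1/4)·12 + (1/2)·(-6) + (1/4)·(7/2) = 7/8.
y-coordinate: (1/4)·(21/2) + (1/2)·(-12) + (1/4)·11 = -5/8.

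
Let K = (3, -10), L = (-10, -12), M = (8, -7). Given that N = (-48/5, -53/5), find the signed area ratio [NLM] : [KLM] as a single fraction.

[KLM] = ½·(3·(-12−(-7)) + (-10)·(-7−(-10)) + 8·(-10−(-12))) = ½·(-15 − 30 + 16) = -29/2.
[NLM] = ½·((-48/5)·(-12−(-7)) + (-10)·(-7−(-53/5)) + 8·(-53/5−(-12))) = ½·(48 − 36 + 56/5) = 58/5, so the ratio is (58/5)/(-29/2) = -4/5.

-4/5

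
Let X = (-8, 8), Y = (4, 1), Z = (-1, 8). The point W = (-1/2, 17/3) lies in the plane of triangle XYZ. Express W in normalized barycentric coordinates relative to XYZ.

Signed area of the reference triangle: [XYZ] = ½·((-8)·(1−8) + 4·(8−8) + (-1)·(8−1)) = ½·(56 + 0 − 7) = 49/2.
[WYZ] = ½·((-1/2)·(1−8) + 4·(8−(17/3)) + (-1)·(17/3−1)) = ½·(7/2 + 28/3 − 14/3) = 49/12, so the X-coordinate is (49/12)/(49/2) = 1/6.
[XWZ] = ½·((-8)·(17/3−8) + (-1/2)·(8−8) + (-1)·(8−(17/3))) = ½·(56/3 + 0 − 7/3) = 49/6, so the Y-coordinate is 1/3.
[XYW] = ½·((-8)·(1−(17/3)) + 4·(17/3−8) + (-1/2)·(8−1)) = ½·(112/3 − 28/3 − 7/2) = 49/4, so the Z-coordinate is 1/2.

(1/6, 1/3, 1/2)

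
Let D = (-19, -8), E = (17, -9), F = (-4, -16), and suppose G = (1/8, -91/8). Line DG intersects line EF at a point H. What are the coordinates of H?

(13/2, -25/2)

Barycentric coordinates of G with respect to DEF: (1/4, 3/8, 3/8).
On side EF the D-coordinate is zero; dropping G's D-weight 1/4 and renormalizing the remaining 3/8 : 3/8 gives weights 1/2, 1/2 on E, F.
H = (1/2)·(17, -9) + (1/2)·(-4, -16) = (13/2, -25/2).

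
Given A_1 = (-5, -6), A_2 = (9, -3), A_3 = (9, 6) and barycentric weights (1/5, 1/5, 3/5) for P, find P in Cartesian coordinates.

(31/5, 9/5)

P = (1/5)·A_1 + (1/5)·A_2 + (3/5)·A_3.
x-coordinate: (1/5)·(-5) + (1/5)·9 + (3/5)·9 = 31/5.
y-coordinate: (1/5)·(-6) + (1/5)·(-3) + (3/5)·6 = 9/5.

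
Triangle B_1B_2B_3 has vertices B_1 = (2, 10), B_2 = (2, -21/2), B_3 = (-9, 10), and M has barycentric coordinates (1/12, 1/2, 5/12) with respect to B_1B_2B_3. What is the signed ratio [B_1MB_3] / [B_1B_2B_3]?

The signed ratio [B_1MB_3]/[B_1B_2B_3] equals the barycentric coordinate of M at vertex B_2, which is 1/2.

1/2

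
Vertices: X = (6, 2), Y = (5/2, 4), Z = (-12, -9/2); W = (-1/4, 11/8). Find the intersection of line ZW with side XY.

(11/3, 10/3)

Barycentric coordinates of W with respect to XYZ: (1/4, 1/2, 1/4).
On side XY the Z-coordinate is zero; dropping W's Z-weight 1/4 and renormalizing the remaining 1/4 : 1/2 gives weights 1/3, 2/3 on X, Y.
V = (1/3)·(6, 2) + (2/3)·(5/2, 4) = (11/3, 10/3).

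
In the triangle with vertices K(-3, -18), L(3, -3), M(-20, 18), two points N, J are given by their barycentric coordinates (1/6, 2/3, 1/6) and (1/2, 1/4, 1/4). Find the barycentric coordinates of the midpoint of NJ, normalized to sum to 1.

(1/3, 11/24, 5/24)

Since both coordinate triples sum to 1, the midpoint's barycentrics are the componentwise average.
(1/6+1/2)/2 = 1/3; similarly 11/24 and 5/24.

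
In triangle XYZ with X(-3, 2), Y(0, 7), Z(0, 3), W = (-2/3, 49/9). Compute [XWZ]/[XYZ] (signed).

2/3

[XYZ] = ½·((-3)·(7−3) + 0·(3−2) + 0·(2−7)) = ½·(-12 + 0 + 0) = -6.
[XWZ] = ½·((-3)·(49/9−3) + (-2/3)·(3−2) + 0·(2−(49/9))) = ½·(-22/3 − 2/3 + 0) = -4, so the ratio is (-4)/(-6) = 2/3.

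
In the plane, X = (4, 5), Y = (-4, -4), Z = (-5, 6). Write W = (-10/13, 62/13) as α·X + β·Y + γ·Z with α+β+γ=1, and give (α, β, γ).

Signed area of the reference triangle: [XYZ] = ½·(4·(-4−6) + (-4)·(6−5) + (-5)·(5−(-4))) = ½·(-40 − 4 − 45) = -89/2.
[WYZ] = ½·((-10/13)·(-4−6) + (-4)·(6−(62/13)) + (-5)·(62/13−(-4))) = ½·(100/13 − 64/13 − 570/13) = -267/13, so the X-coordinate is (-267/13)/(-89/2) = 6/13.
[XWZ] = ½·(4·(62/13−6) + (-10/13)·(6−5) + (-5)·(5−(62/13))) = ½·(-64/13 − 10/13 − 15/13) = -89/26, so the Y-coordinate is 1/13.
[XYW] = ½·(4·(-4−(62/13)) + (-4)·(62/13−5) + (-10/13)·(5−(-4))) = ½·(-456/13 + 12/13 − 90/13) = -267/13, so the Z-coordinate is 6/13.

(6/13, 1/13, 6/13)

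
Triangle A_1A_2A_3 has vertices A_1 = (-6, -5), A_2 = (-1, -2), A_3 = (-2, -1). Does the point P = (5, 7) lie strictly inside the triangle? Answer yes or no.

no

Barycentric coordinates of P: (-15/8, -1/2, 27/8).
The three coordinates are negative, negative, positive; a point is interior exactly when all three are positive.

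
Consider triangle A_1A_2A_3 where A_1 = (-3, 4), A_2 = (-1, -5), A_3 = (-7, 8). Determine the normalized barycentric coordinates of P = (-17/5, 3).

(3/5, 1/5, 1/5)

Signed area of the reference triangle: [A_1A_2A_3] = ½·((-3)·(-5−8) + (-1)·(8−4) + (-7)·(4−(-5))) = ½·(39 − 4 − 63) = -14.
[PA_2A_3] = ½·((-17/5)·(-5−8) + (-1)·(8−3) + (-7)·(3−(-5))) = ½·(221/5 − 5 − 56) = -42/5, so the A_1-coordinate is (-42/5)/(-14) = 3/5.
[A_1PA_3] = ½·((-3)·(3−8) + (-17/5)·(8−4) + (-7)·(4−3)) = ½·(15 − 68/5 − 7) = -14/5, so the A_2-coordinate is 1/5.
[A_1A_2P] = ½·((-3)·(-5−3) + (-1)·(3−4) + (-17/5)·(4−(-5))) = ½·(24 + 1 − 153/5) = -14/5, so the A_3-coordinate is 1/5.
Check: 3/5 + 1/5 + 1/5 = 1.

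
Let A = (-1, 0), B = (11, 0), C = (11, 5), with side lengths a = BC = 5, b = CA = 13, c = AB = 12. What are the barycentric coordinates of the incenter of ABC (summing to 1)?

(1/6, 13/30, 2/5)

The incenter has barycentric coordinates proportional to the opposite side lengths: (5 : 13 : 12).
Normalizing by 5+13+12 = 30 gives (1/6, 13/30, 2/5).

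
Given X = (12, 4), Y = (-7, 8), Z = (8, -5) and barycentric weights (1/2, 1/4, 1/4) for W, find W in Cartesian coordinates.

(25/4, 11/4)

W = (1/2)·X + (1/4)·Y + (1/4)·Z.
x-coordinate: (1/2)·12 + (1/4)·(-7) + (1/4)·8 = 25/4.
y-coordinate: (1/2)·4 + (1/4)·8 + (1/4)·(-5) = 11/4.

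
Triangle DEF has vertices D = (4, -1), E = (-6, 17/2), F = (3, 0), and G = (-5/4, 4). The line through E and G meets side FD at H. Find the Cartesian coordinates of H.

(7/2, -1/2)

Barycentric coordinates of G with respect to DEF: (1/4, 1/2, 1/4).
On side FD the E-coordinate is zero; dropping G's E-weight 1/2 and renormalizing the remaining 1/4 : 1/4 gives weights 1/2, 1/2 on F, D.
H = (1/2)·(3, 0) + (1/2)·(4, -1) = (7/2, -1/2).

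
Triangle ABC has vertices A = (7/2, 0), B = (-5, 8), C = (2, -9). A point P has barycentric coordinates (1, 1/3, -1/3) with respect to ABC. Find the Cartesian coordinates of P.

(7/6, 17/3)

P = 1·A + (1/3)·B + (-1/3)·C.
x-coordinate: 1·(7/2) + (1/3)·(-5) + (-1/3)·2 = 7/6.
y-coordinate: 1·0 + (1/3)·8 + (-1/3)·(-9) = 17/3.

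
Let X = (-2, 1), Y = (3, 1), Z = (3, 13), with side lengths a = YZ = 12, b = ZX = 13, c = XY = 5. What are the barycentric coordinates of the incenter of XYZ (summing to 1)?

(2/5, 13/30, 1/6)

The incenter has barycentric coordinates proportional to the opposite side lengths: (12 : 13 : 5).
Normalizing by 12+13+5 = 30 gives (2/5, 13/30, 1/6).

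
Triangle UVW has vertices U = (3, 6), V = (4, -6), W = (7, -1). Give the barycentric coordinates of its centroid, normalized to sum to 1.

(1/3, 1/3, 1/3)

The centroid is the average of the vertices, so each weight is 1/3.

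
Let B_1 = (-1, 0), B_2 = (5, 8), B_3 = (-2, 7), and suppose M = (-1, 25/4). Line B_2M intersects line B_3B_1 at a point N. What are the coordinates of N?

(-13/7, 6)

Barycentric coordinates of M with respect to B_1B_2B_3: (1/8, 1/8, 3/4).
On side B_3B_1 the B_2-coordinate is zero; dropping M's B_2-weight 1/8 and renormalizing the remaining 3/4 : 1/8 gives weights 6/7, 1/7 on B_3, B_1.
N = (6/7)·(-2, 7) + (1/7)·(-1, 0) = (-13/7, 6).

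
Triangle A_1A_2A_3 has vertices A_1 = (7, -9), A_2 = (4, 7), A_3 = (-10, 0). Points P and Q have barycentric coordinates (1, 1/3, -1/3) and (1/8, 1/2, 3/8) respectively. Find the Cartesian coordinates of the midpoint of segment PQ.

(259/48, -103/48)

Barycentric coordinates of the midpoint are the average: (9/16, 5/12, 1/48).
Converting: (9/16)·A_1 + (5/12)·A_2 + (1/48)·A_3 = (259/48, -103/48).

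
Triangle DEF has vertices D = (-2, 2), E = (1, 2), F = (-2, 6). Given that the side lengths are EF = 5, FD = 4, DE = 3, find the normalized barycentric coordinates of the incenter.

(5/12, 1/3, 1/4)

The incenter has barycentric coordinates proportional to the opposite side lengths: (5 : 4 : 3).
Normalizing by 5+4+3 = 12 gives (5/12, 1/3, 1/4).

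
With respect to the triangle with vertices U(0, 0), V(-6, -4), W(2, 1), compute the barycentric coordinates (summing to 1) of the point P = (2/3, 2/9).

Signed area of the reference triangle: [UVW] = ½·(0·(-4−1) + (-6)·(1−0) + 2·(0−(-4))) = ½·(0 − 6 + 8) = 1.
[PVW] = ½·((2/3)·(-4−1) + (-6)·(1−(2/9)) + 2·(2/9−(-4))) = ½·(-10/3 − 14/3 + 76/9) = 2/9, so the U-coordinate is (2/9)/1 = 2/9.
[UPW] = ½·(0·(2/9−1) + (2/3)·(1−0) + 2·(0−(2/9))) = ½·(0 + 2/3 − 4/9) = 1/9, so the V-coordinate is 1/9.
[UVP] = ½·(0·(-4−(2/9)) + (-6)·(2/9−0) + (2/3)·(0−(-4))) = ½·(0 − 4/3 + 8/3) = 2/3, so the W-coordinate is 2/3.

(2/9, 1/9, 2/3)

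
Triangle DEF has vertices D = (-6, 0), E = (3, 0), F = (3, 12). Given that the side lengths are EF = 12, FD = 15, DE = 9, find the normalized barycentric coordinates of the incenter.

(1/3, 5/12, 1/4)

The incenter has barycentric coordinates proportional to the opposite side lengths: (12 : 15 : 9).
Normalizing by 12+15+9 = 36 gives (1/3, 5/12, 1/4).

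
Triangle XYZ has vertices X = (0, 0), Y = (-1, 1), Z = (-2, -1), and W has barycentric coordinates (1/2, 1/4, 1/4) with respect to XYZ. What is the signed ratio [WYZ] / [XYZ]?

The signed ratio [WYZ]/[XYZ] equals the barycentric coordinate of W at vertex X, which is 1/2.

1/2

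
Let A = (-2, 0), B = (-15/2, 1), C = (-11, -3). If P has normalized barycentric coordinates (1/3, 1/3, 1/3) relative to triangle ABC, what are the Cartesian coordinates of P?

(-41/6, -2/3)

P = (1/3)·A + (1/3)·B + (1/3)·C.
x-coordinate: (1/3)·(-2) + (1/3)·(-15/2) + (1/3)·(-11) = -41/6.
y-coordinate: (1/3)·0 + (1/3)·1 + (1/3)·(-3) = -2/3.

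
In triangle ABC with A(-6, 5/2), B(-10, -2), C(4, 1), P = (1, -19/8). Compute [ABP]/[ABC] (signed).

[ABC] = ½·((-6)·(-2−1) + (-10)·(1−(5/2)) + 4·(5/2−(-2))) = ½·(18 + 15 + 18) = 51/2.
[ABP] = ½·((-6)·(-2−(-19/8)) + (-10)·(-19/8−(5/2)) + 1·(5/2−(-2))) = ½·(-9/4 + 195/4 + 9/2) = 51/2, so the ratio is (51/2)/(51/2) = 1.

1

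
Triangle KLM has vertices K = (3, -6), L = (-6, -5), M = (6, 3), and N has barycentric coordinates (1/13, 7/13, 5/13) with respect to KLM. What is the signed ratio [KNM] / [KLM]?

7/13

The signed ratio [KNM]/[KLM] equals the barycentric coordinate of N at vertex L, which is 7/13.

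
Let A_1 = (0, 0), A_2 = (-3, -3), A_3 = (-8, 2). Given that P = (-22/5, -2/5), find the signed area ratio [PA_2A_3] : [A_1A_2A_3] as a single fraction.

[A_1A_2A_3] = ½·(0·(-3−2) + (-3)·(2−0) + (-8)·(0−(-3))) = ½·(0 − 6 − 24) = -15.
[PA_2A_3] = ½·((-22/5)·(-3−2) + (-3)·(2−(-2/5)) + (-8)·(-2/5−(-3))) = ½·(22 − 36/5 − 104/5) = -3, so the ratio is (-3)/(-15) = 1/5.

1/5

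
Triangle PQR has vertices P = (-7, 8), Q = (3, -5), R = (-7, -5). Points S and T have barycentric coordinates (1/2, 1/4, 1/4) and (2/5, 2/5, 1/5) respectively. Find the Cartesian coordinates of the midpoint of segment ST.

Barycentric coordinates of the midpoint are the average: (9/20, 13/40, 9/40).
Converting: (9/20)·P + (13/40)·Q + (9/40)·R = (-15/4, 17/20).

(-15/4, 17/20)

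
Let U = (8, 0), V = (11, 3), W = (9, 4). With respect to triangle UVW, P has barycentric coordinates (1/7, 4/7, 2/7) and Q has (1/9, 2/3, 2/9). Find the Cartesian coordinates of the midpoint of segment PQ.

(91/9, 181/63)

Barycentric coordinates of the midpoint are the average: (8/63, 13/21, 16/63).
Converting: (8/63)·U + (13/21)·V + (16/63)·W = (91/9, 181/63).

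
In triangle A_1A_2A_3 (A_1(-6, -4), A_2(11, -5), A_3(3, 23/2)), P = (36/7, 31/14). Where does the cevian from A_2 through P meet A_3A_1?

Barycentric coordinates of P with respect to A_1A_2A_3: (1/7, 3/7, 3/7).
On side A_3A_1 the A_2-coordinate is zero; dropping P's A_2-weight 3/7 and renormalizing the remaining 3/7 : 1/7 gives weights 3/4, 1/4 on A_3, A_1.
Q = (3/4)·(3, 23/2) + (1/4)·(-6, -4) = (3/4, 61/8).

(3/4, 61/8)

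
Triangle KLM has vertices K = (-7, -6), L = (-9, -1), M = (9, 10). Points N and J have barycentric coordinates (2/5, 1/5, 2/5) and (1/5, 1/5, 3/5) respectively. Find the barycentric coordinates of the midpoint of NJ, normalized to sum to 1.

(3/10, 1/5, 1/2)

Since both coordinate triples sum to 1, the midpoint's barycentrics are the componentwise average.
(2/5+1/5)/2 = 3/10; similarly 1/5 and 1/2.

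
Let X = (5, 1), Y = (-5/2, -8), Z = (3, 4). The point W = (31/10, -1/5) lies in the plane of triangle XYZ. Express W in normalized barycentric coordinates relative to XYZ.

Signed area of the reference triangle: [XYZ] = ½·(5·(-8−4) + (-5/2)·(4−1) + 3·(1−(-8))) = ½·(-60 − 15/2 + 27) = -81/4.
[WYZ] = ½·((31/10)·(-8−4) + (-5/2)·(4−(-1/5)) + 3·(-1/5−(-8))) = ½·(-186/5 − 21/2 + 117/5) = -243/20, so the X-coordinate is (-243/20)/(-81/4) = 3/5.
[XWZ] = ½·(5·(-1/5−4) + (31/10)·(4−1) + 3·(1−(-1/5))) = ½·(-21 + 93/10 + 18/5) = -81/20, so the Y-coordinate is 1/5.
[XYW] = ½·(5·(-8−(-1/5)) + (-5/2)·(-1/5−1) + (31/10)·(1−(-8))) = ½·(-39 + 3 + 279/10) = -81/20, so the Z-coordinate is 1/5.
Check: 3/5 + 1/5 + 1/5 = 1.

(3/5, 1/5, 1/5)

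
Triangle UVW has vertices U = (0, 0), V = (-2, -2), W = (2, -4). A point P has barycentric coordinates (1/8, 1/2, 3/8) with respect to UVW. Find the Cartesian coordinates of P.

(-1/4, -5/2)

P = (1/8)·U + (1/2)·V + (3/8)·W.
x-coordinate: (1/8)·0 + (1/2)·(-2) + (3/8)·2 = -1/4.
y-coordinate: (1/8)·0 + (1/2)·(-2) + (3/8)·(-4) = -5/2.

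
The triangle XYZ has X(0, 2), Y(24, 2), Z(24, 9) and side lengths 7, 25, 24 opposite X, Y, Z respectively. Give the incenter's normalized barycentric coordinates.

The incenter has barycentric coordinates proportional to the opposite side lengths: (7 : 25 : 24).
Normalizing by 7+25+24 = 56 gives (1/8, 25/56, 3/7).

(1/8, 25/56, 3/7)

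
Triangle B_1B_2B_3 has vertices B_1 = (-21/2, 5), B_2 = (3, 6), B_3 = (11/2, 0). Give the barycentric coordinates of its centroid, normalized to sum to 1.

(1/3, 1/3, 1/3)

The centroid is the average of the vertices, so each weight is 1/3.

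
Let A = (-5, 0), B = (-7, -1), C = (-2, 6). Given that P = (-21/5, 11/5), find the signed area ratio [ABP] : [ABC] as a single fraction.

[ABC] = ½·((-5)·(-1−6) + (-7)·(6−0) + (-2)·(0−(-1))) = ½·(35 − 42 − 2) = -9/2.
[ABP] = ½·((-5)·(-1−(11/5)) + (-7)·(11/5−0) + (-21/5)·(0−(-1))) = ½·(16 − 77/5 − 21/5) = -9/5, so the ratio is (-9/5)/(-9/2) = 2/5.

2/5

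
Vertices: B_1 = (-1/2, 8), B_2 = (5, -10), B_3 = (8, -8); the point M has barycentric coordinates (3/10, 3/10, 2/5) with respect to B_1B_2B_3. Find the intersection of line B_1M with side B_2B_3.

Line B_1M meets B_2B_3 where the B_1-coordinate vanishes; zeroing M's B_1-weight and renormalizing leaves B_2, B_3-weights 3/10 : 2/5 → (3/7, 4/7).
So N = (3/7)·B_2 + (4/7)·B_3 = (47/7, -62/7).

(47/7, -62/7)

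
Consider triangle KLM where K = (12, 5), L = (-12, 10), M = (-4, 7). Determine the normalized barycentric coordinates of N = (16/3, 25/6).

(1/6, -5/6, 5/3)

Signed area of the reference triangle: [KLM] = ½·(12·(10−7) + (-12)·(7−5) + (-4)·(5−10)) = ½·(36 − 24 + 20) = 16.
[NLM] = ½·((16/3)·(10−7) + (-12)·(7−(25/6)) + (-4)·(25/6−10)) = ½·(16 − 34 + 70/3) = 8/3, so the K-coordinate is (8/3)/16 = 1/6.
[KNM] = ½·(12·(25/6−7) + (16/3)·(7−5) + (-4)·(5−(25/6))) = ½·(-34 + 32/3 − 10/3) = -40/3, so the L-coordinate is -5/6.
[KLN] = ½·(12·(10−(25/6)) + (-12)·(25/6−5) + (16/3)·(5−10)) = ½·(70 + 10 − 80/3) = 80/3, so the M-coordinate is 5/3.
Check: 1/6 − 5/6 + 5/3 = 1.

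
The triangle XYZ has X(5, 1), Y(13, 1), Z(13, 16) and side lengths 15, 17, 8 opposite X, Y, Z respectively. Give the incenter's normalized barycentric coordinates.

(3/8, 17/40, 1/5)

The incenter has barycentric coordinates proportional to the opposite side lengths: (15 : 17 : 8).
Normalizing by 15+17+8 = 40 gives (3/8, 17/40, 1/5).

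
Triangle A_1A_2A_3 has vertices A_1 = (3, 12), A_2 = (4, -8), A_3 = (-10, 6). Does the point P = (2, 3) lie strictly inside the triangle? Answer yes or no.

yes

Barycentric coordinates of P: (9/19, 111/266, 29/266).
The three coordinates are positive, positive, positive; a point is interior exactly when all three are positive.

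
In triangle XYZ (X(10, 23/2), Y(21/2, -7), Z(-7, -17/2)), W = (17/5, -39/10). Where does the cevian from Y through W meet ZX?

(-4/3, -11/6)

Barycentric coordinates of W with respect to XYZ: (1/5, 2/5, 2/5).
On side ZX the Y-coordinate is zero; dropping W's Y-weight 2/5 and renormalizing the remaining 2/5 : 1/5 gives weights 2/3, 1/3 on Z, X.
V = (2/3)·(-7, -17/2) + (1/3)·(10, 23/2) = (-4/3, -11/6).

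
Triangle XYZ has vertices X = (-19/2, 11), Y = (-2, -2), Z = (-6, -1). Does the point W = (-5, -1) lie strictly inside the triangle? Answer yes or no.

Barycentric coordinates of W: (2/89, 24/89, 63/89).
The three coordinates are positive, positive, positive; a point is interior exactly when all three are positive.

yes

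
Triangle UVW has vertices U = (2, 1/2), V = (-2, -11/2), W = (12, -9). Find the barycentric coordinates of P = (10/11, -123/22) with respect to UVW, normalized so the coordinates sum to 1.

(1/11, 8/11, 2/11)

Signed area of the reference triangle: [UVW] = ½·(2·(-11/2−(-9)) + (-2)·(-9−(1/2)) + 12·(1/2−(-11/2))) = ½·(7 + 19 + 72) = 49.
[PVW] = ½·((10/11)·(-11/2−(-9)) + (-2)·(-9−(-123/22)) + 12·(-123/22−(-11/2))) = ½·(35/11 + 75/11 − 12/11) = 49/11, so the U-coordinate is (49/11)/49 = 1/11.
[UPW] = ½·(2·(-123/22−(-9)) + (10/11)·(-9−(1/2)) + 12·(1/2−(-123/22))) = ½·(75/11 − 95/11 + 804/11) = 392/11, so the V-coordinate is 8/11.
[UVP] = ½·(2·(-11/2−(-123/22)) + (-2)·(-123/22−(1/2)) + (10/11)·(1/2−(-11/2))) = ½·(2/11 + 134/11 + 60/11) = 98/11, so the W-coordinate is 2/11.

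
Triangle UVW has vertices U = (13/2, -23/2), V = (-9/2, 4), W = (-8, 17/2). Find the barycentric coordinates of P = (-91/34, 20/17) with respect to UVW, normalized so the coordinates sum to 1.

(6/17, 1/17, 10/17)

Signed area of the reference triangle: [UVW] = ½·((13/2)·(4−(17/2)) + (-9/2)·(17/2−(-23/2)) + (-8)·(-23/2−4)) = ½·(-117/4 − 90 + 124) = 19/8.
[PVW] = ½·((-91/34)·(4−(17/2)) + (-9/2)·(17/2−(20/17)) + (-8)·(20/17−4)) = ½·(819/68 − 2241/68 + 384/17) = 57/68, so the U-coordinate is (57/68)/(19/8) = 6/17.
[UPW] = ½·((13/2)·(20/17−(17/2)) + (-91/34)·(17/2−(-23/2)) + (-8)·(-23/2−(20/17))) = ½·(-3237/68 − 910/17 + 1724/17) = 19/136, so the V-coordinate is 1/17.
[UVP] = ½·((13/2)·(4−(20/17)) + (-9/2)·(20/17−(-23/2)) + (-91/34)·(-23/2−4)) = ½·(312/17 − 3879/68 + 2821/68) = 95/68, so the W-coordinate is 10/17.
Check: 6/17 + 1/17 + 10/17 = 1.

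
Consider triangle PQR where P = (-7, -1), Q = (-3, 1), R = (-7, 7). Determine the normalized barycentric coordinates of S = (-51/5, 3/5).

Signed area of the reference triangle: [PQR] = ½·((-7)·(1−7) + (-3)·(7−(-1)) + (-7)·(-1−1)) = ½·(42 − 24 + 14) = 16.
[SQR] = ½·((-51/5)·(1−7) + (-3)·(7−(3/5)) + (-7)·(3/5−1)) = ½·(306/5 − 96/5 + 14/5) = 112/5, so the P-coordinate is (112/5)/16 = 7/5.
[PSR] = ½·((-7)·(3/5−7) + (-51/5)·(7−(-1)) + (-7)·(-1−(3/5))) = ½·(224/5 − 408/5 + 56/5) = -64/5, so the Q-coordinate is -4/5.
[PQS] = ½·((-7)·(1−(3/5)) + (-3)·(3/5−(-1)) + (-51/5)·(-1−1)) = ½·(-14/5 − 24/5 + 102/5) = 32/5, so the R-coordinate is 2/5.

(7/5, -4/5, 2/5)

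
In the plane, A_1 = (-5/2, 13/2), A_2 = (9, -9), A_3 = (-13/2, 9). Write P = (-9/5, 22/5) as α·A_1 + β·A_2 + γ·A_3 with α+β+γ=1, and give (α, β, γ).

Signed area of the reference triangle: [A_1A_2A_3] = ½·((-5/2)·(-9−9) + 9·(9−(13/2)) + (-13/2)·(13/2−(-9))) = ½·(45 + 45/2 − 403/4) = -133/8.
[PA_2A_3] = ½·((-9/5)·(-9−9) + 9·(9−(22/5)) + (-13/2)·(22/5−(-9))) = ½·(162/5 + 207/5 − 871/10) = -133/20, so the A_1-coordinate is (-133/20)/(-133/8) = 2/5.
[A_1PA_3] = ½·((-5/2)·(22/5−9) + (-9/5)·(9−(13/2)) + (-13/2)·(13/2−(22/5))) = ½·(23/2 − 9/2 − 273/20) = -133/40, so the A_2-coordinate is 1/5.
[A_1A_2P] = ½·((-5/2)·(-9−(22/5)) + 9·(22/5−(13/2)) + (-9/5)·(13/2−(-9))) = ½·(67/2 − 189/10 − 279/10) = -133/20, so the A_3-coordinate is 2/5.
Check: 2/5 + 1/5 + 2/5 = 1.

(2/5, 1/5, 2/5)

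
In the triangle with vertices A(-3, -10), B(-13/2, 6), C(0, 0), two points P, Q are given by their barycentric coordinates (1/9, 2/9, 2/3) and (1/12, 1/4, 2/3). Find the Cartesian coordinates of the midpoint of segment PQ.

Barycentric coordinates of the midpoint are the average: (7/72, 17/72, 2/3).
Converting: (7/72)·A + (17/72)·B + (2/3)·C = (-263/144, 4/9).

(-263/144, 4/9)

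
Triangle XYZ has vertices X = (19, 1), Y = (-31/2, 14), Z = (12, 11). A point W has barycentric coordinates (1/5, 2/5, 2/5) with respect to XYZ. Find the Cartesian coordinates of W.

W = (1/5)·X + (2/5)·Y + (2/5)·Z.
x-coordinate: (1/5)·19 + (2/5)·(-31/2) + (2/5)·12 = 12/5.
y-coordinate: (1/5)·1 + (2/5)·14 + (2/5)·11 = 51/5.

(12/5, 51/5)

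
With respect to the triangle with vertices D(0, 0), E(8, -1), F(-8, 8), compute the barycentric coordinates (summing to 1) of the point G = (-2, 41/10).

Signed area of the reference triangle: [DEF] = ½·(0·(-1−8) + 8·(8−0) + (-8)·(0−(-1))) = ½·(0 + 64 − 8) = 28.
[GEF] = ½·((-2)·(-1−8) + 8·(8−(41/10)) + (-8)·(41/10−(-1))) = ½·(18 + 156/5 − 204/5) = 21/5, so the D-coordinate is (21/5)/28 = 3/20.
[DGF] = ½·(0·(41/10−8) + (-2)·(8−0) + (-8)·(0−(41/10))) = ½·(0 − 16 + 164/5) = 42/5, so the E-coordinate is 3/10.
[DEG] = ½·(0·(-1−(41/10)) + 8·(41/10−0) + (-2)·(0−(-1))) = ½·(0 + 164/5 − 2) = 77/5, so the F-coordinate is 11/20.

(3/20, 3/10, 11/20)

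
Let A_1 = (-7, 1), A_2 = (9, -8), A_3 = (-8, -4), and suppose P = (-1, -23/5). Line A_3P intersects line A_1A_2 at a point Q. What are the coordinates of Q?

(11/3, -5)

Barycentric coordinates of P with respect to A_1A_2A_3: (1/5, 2/5, 2/5).
On side A_1A_2 the A_3-coordinate is zero; dropping P's A_3-weight 2/5 and renormalizing the remaining 1/5 : 2/5 gives weights 1/3, 2/3 on A_1, A_2.
Q = (1/3)·(-7, 1) + (2/3)·(9, -8) = (11/3, -5).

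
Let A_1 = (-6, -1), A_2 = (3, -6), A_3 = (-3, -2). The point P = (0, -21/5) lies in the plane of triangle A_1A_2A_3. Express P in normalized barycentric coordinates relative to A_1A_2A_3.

(1/5, 3/5, 1/5)

Signed area of the reference triangle: [A_1A_2A_3] = ½·((-6)·(-6−(-2)) + 3·(-2−(-1)) + (-3)·(-1−(-6))) = ½·(24 − 3 − 15) = 3.
[PA_2A_3] = ½·(0·(-6−(-2)) + 3·(-2−(-21/5)) + (-3)·(-21/5−(-6))) = ½·(0 + 33/5 − 27/5) = 3/5, so the A_1-coordinate is (3/5)/3 = 1/5.
[A_1PA_3] = ½·((-6)·(-21/5−(-2)) + 0·(-2−(-1)) + (-3)·(-1−(-21/5))) = ½·(66/5 + 0 − 48/5) = 9/5, so the A_2-coordinate is 3/5.
[A_1A_2P] = ½·((-6)·(-6−(-21/5)) + 3·(-21/5−(-1)) + 0·(-1−(-6))) = ½·(54/5 − 48/5 + 0) = 3/5, so the A_3-coordinate is 1/5.
Check: 1/5 + 3/5 + 1/5 = 1.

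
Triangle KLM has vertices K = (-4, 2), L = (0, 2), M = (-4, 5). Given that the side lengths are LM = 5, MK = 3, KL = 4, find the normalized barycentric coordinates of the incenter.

The incenter has barycentric coordinates proportional to the opposite side lengths: (5 : 3 : 4).
Normalizing by 5+3+4 = 12 gives (5/12, 1/4, 1/3).

(5/12, 1/4, 1/3)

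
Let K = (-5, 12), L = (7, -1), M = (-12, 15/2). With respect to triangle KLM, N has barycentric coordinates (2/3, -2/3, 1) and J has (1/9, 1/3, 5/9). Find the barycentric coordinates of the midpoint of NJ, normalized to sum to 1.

(7/18, -1/6, 7/9)

Since both coordinate triples sum to 1, the midpoint's barycentrics are the componentwise average.
(2/3+1/9)/2 = 7/18; similarly -1/6 and 7/9.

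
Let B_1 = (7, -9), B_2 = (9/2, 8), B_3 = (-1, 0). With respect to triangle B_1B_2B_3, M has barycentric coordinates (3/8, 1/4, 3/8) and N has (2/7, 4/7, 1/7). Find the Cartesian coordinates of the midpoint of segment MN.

(437/112, 5/16)

Barycentric coordinates of the midpoint are the average: (37/112, 23/56, 29/112).
Converting: (37/112)·B_1 + (23/56)·B_2 + (29/112)·B_3 = (437/112, 5/16).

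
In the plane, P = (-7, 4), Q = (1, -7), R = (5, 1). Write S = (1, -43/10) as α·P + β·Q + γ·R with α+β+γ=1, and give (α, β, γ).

Signed area of the reference triangle: [PQR] = ½·((-7)·(-7−1) + 1·(1−4) + 5·(4−(-7))) = ½·(56 − 3 + 55) = 54.
[SQR] = ½·(1·(-7−1) + 1·(1−(-43/10)) + 5·(-43/10−(-7))) = ½·(-8 + 53/10 + 27/2) = 27/5, so the P-coordinate is (27/5)/54 = 1/10.
[PSR] = ½·((-7)·(-43/10−1) + 1·(1−4) + 5·(4−(-43/10))) = ½·(371/10 − 3 + 83/2) = 189/5, so the Q-coordinate is 7/10.
[PQS] = ½·((-7)·(-7−(-43/10)) + 1·(-43/10−4) + 1·(4−(-7))) = ½·(189/10 − 83/10 + 11) = 54/5, so the R-coordinate is 1/5.
Check: 1/10 + 7/10 + 1/5 = 1.

(1/10, 7/10, 1/5)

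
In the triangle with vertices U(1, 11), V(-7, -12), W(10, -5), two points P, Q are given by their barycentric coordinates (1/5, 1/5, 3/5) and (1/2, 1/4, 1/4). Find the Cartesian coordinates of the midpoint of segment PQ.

(121/40, -39/40)

Barycentric coordinates of the midpoint are the average: (7/20, 9/40, 17/40).
Converting: (7/20)·U + (9/40)·V + (17/40)·W = (121/40, -39/40).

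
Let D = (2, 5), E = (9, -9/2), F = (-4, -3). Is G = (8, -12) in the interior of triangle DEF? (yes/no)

no

Barycentric coordinates of G: (-99/113, 150/113, 62/113).
The three coordinates are negative, positive, positive; a point is interior exactly when all three are positive.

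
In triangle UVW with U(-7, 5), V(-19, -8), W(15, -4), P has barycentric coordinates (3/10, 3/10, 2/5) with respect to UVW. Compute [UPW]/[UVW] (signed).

3/10

The signed ratio [UPW]/[UVW] equals the barycentric coordinate of P at vertex V, which is 3/10.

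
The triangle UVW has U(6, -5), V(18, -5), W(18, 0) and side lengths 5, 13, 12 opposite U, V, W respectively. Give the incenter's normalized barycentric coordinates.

(1/6, 13/30, 2/5)

The incenter has barycentric coordinates proportional to the opposite side lengths: (5 : 13 : 12).
Normalizing by 5+13+12 = 30 gives (1/6, 13/30, 2/5).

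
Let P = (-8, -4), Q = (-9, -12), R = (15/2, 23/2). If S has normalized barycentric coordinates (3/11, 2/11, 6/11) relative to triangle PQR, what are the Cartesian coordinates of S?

S = (3/11)·P + (2/11)·Q + (6/11)·R.
x-coordinate: (3/11)·(-8) + (2/11)·(-9) + (6/11)·(15/2) = 3/11.
y-coordinate: (3/11)·(-4) + (2/11)·(-12) + (6/11)·(23/2) = 3.

(3/11, 3)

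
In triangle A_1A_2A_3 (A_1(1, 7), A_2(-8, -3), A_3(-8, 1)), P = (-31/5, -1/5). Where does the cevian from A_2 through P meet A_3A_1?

Barycentric coordinates of P with respect to A_1A_2A_3: (1/5, 3/5, 1/5).
On side A_3A_1 the A_2-coordinate is zero; dropping P's A_2-weight 3/5 and renormalizing the remaining 1/5 : 1/5 gives weights 1/2, 1/2 on A_3, A_1.
Q = (1/2)·(-8, 1) + (1/2)·(1, 7) = (-7/2, 4).

(-7/2, 4)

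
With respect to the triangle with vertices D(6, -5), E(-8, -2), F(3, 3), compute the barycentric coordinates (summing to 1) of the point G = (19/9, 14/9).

Signed area of the reference triangle: [DEF] = ½·(6·(-2−3) + (-8)·(3−(-5)) + 3·(-5−(-2))) = ½·(-30 − 64 − 9) = -103/2.
[GEF] = ½·((19/9)·(-2−3) + (-8)·(3−(14/9)) + 3·(14/9−(-2))) = ½·(-95/9 − 104/9 + 32/3) = -103/18, so the D-coordinate is (-103/18)/(-103/2) = 1/9.
[DGF] = ½·(6·(14/9−3) + (19/9)·(3−(-5)) + 3·(-5−(14/9))) = ½·(-26/3 + 152/9 − 59/3) = -103/18, so the E-coordinate is 1/9.
[DEG] = ½·(6·(-2−(14/9)) + (-8)·(14/9−(-5)) + (19/9)·(-5−(-2))) = ½·(-64/3 − 472/9 − 19/3) = -721/18, so the F-coordinate is 7/9.
Check: 1/9 + 1/9 + 7/9 = 1.

(1/9, 1/9, 7/9)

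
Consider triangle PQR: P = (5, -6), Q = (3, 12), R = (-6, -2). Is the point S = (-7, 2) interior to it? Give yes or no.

Barycentric coordinates of S: (-5/19, 4/19, 20/19).
The three coordinates are negative, positive, positive; a point is interior exactly when all three are positive.

no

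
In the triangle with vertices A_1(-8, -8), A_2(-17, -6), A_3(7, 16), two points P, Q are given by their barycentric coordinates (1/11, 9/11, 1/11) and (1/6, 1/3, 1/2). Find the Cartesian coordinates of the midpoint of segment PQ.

Barycentric coordinates of the midpoint are the average: (17/132, 19/33, 13/44).
Converting: (17/132)·A_1 + (19/33)·A_2 + (13/44)·A_3 = (-35/4, 8/33).

(-35/4, 8/33)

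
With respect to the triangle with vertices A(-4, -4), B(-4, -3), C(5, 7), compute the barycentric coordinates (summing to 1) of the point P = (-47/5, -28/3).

(1/3, 19/15, -3/5)

Signed area of the reference triangle: [ABC] = ½·((-4)·(-3−7) + (-4)·(7−(-4)) + 5·(-4−(-3))) = ½·(40 − 44 − 5) = -9/2.
[PBC] = ½·((-47/5)·(-3−7) + (-4)·(7−(-28/3)) + 5·(-28/3−(-3))) = ½·(94 − 196/3 − 95/3) = -3/2, so the A-coordinate is (-3/2)/(-9/2) = 1/3.
[APC] = ½·((-4)·(-28/3−7) + (-47/5)·(7−(-4)) + 5·(-4−(-28/3))) = ½·(196/3 − 517/5 + 80/3) = -57/10, so the B-coordinate is 19/15.
[ABP] = ½·((-4)·(-3−(-28/3)) + (-4)·(-28/3−(-4)) + (-47/5)·(-4−(-3))) = ½·(-76/3 + 64/3 + 47/5) = 27/10, so the C-coordinate is -3/5.
Check: 1/3 + 19/15 − 3/5 = 1.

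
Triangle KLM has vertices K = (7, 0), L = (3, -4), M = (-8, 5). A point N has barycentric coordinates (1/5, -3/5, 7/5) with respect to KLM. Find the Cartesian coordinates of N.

N = (1/5)·K + (-3/5)·L + (7/5)·M.
x-coordinate: (1/5)·7 + (-3/5)·3 + (7/5)·(-8) = -58/5.
y-coordinate: (1/5)·0 + (-3/5)·(-4) + (7/5)·5 = 47/5.

(-58/5, 47/5)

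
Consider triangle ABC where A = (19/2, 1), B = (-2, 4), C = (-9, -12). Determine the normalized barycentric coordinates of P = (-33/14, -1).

(1/7, 4/7, 2/7)

Signed area of the reference triangle: [ABC] = ½·((19/2)·(4−(-12)) + (-2)·(-12−1) + (-9)·(1−4)) = ½·(152 + 26 + 27) = 205/2.
[PBC] = ½·((-33/14)·(4−(-12)) + (-2)·(-12−(-1)) + (-9)·(-1−4)) = ½·(-264/7 + 22 + 45) = 205/14, so the A-coordinate is (205/14)/(205/2) = 1/7.
[APC] = ½·((19/2)·(-1−(-12)) + (-33/14)·(-12−1) + (-9)·(1−(-1))) = ½·(209/2 + 429/14 − 18) = 410/7, so the B-coordinate is 4/7.
[ABP] = ½·((19/2)·(4−(-1)) + (-2)·(-1−1) + (-33/14)·(1−4)) = ½·(95/2 + 4 + 99/14) = 205/7, so the C-coordinate is 2/7.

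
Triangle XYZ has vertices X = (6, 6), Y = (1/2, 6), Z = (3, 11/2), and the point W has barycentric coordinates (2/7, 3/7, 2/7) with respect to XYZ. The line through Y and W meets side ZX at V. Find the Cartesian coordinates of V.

Line YW meets ZX where the Y-coordinate vanishes; zeroing W's Y-weight and renormalizing leaves Z, X-weights 2/7 : 2/7 → (1/2, 1/2).
So V = (1/2)·Z + (1/2)·X = (9/2, 23/4).

(9/2, 23/4)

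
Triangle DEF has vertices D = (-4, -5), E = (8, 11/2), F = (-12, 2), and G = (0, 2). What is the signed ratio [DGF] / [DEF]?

[DEF] = ½·((-4)·(11/2−2) + 8·(2−(-5)) + (-12)·(-5−(11/2))) = ½·(-14 + 56 + 126) = 84.
[DGF] = ½·((-4)·(2−2) + 0·(2−(-5)) + (-12)·(-5−2)) = ½·(0 + 0 + 84) = 42, so the ratio is 42/84 = 1/2.

1/2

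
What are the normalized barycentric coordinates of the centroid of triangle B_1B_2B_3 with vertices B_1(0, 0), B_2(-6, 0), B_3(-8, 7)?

(1/3, 1/3, 1/3)

The centroid is the average of the vertices, so each weight is 1/3.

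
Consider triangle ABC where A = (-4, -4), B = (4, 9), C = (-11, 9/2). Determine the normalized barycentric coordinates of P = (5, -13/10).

Signed area of the reference triangle: [ABC] = ½·((-4)·(9−(9/2)) + 4·(9/2−(-4)) + (-11)·(-4−9)) = ½·(-18 + 34 + 143) = 159/2.
[PBC] = ½·(5·(9−(9/2)) + 4·(9/2−(-13/10)) + (-11)·(-13/10−9)) = ½·(45/2 + 116/5 + 1133/10) = 159/2, so the A-coordinate is (159/2)/(159/2) = 1.
[APC] = ½·((-4)·(-13/10−(9/2)) + 5·(9/2−(-4)) + (-11)·(-4−(-13/10))) = ½·(116/5 + 85/2 + 297/10) = 477/10, so the B-coordinate is 3/5.
[ABP] = ½·((-4)·(9−(-13/10)) + 4·(-13/10−(-4)) + 5·(-4−9)) = ½·(-206/5 + 54/5 − 65) = -477/10, so the C-coordinate is -3/5.

(1, 3/5, -3/5)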